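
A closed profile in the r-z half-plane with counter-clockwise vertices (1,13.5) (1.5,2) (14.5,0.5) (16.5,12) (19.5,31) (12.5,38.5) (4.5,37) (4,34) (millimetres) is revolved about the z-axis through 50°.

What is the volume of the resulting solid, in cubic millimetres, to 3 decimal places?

Profile (r,z), 8 vertices: (1,13.5) (1.5,2) (14.5,0.5) (16.5,12) (19.5,31) (12.5,38.5) (4.5,37) (4,34)
edge 0: (1,13.5)→(1.5,2)  cross = 1·2 − 1.5·13.5 = -18.2500; (r_i+r_j)·cross = 2.5·-18.2500 = -45.6250
edge 1: (1.5,2)→(14.5,0.5)  cross = 1.5·0.5 − 14.5·2 = -28.2500; (r_i+r_j)·cross = 16·-28.2500 = -452.0000
edge 2: (14.5,0.5)→(16.5,12)  cross = 14.5·12 − 16.5·0.5 = 165.7500; (r_i+r_j)·cross = 31·165.7500 = 5138.2500
edge 3: (16.5,12)→(19.5,31)  cross = 16.5·31 − 19.5·12 = 277.5000; (r_i+r_j)·cross = 36·277.5000 = 9990.0000
edge 4: (19.5,31)→(12.5,38.5)  cross = 19.5·38.5 − 12.5·31 = 363.2500; (r_i+r_j)·cross = 32·363.2500 = 11624.0000
edge 5: (12.5,38.5)→(4.5,37)  cross = 12.5·37 − 4.5·38.5 = 289.2500; (r_i+r_j)·cross = 17·289.2500 = 4917.2500
edge 6: (4.5,37)→(4,34)  cross = 4.5·34 − 4·37 = 5.0000; (r_i+r_j)·cross = 8.5·5.0000 = 42.5000
edge 7: (4,34)→(1,13.5)  cross = 4·13.5 − 1·34 = 20.0000; (r_i+r_j)·cross = 5·20.0000 = 100.0000
Σcross = 1074.2500 → A = |Σcross|/2 = 537.1250 mm²
Σ(r_i+r_j)·cross = 31314.3750 → first moment M = |Σ|/6 = 5219.0625
R_c = M/A = 5219.0625/537.1250 = 9.7167 mm
θ = 50° = 0.872665 rad
V = θ·R_c·A = 0.872665·9.7167·537.1250 = 4554.491 mm³

Volume = 4554.491 mm³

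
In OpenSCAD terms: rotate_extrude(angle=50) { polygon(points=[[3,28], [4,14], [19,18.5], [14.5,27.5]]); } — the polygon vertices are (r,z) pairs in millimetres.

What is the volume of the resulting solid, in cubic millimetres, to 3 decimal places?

Volume = 1348.649 mm³

Profile (r,z), 4 vertices: (3,28) (4,14) (19,18.5) (14.5,27.5)
edge 0: (3,28)→(4,14)  cross = 3·14 − 4·28 = -70.0000; (r_i+r_j)·cross = 7·-70.0000 = -490.0000
edge 1: (4,14)→(19,18.5)  cross = 4·18.5 − 19·14 = -192.0000; (r_i+r_j)·cross = 23·-192.0000 = -4416.0000
edge 2: (19,18.5)→(14.5,27.5)  cross = 19·27.5 − 14.5·18.5 = 254.2500; (r_i+r_j)·cross = 33.5·254.2500 = 8517.3750
edge 3: (14.5,27.5)→(3,28)  cross = 14.5·28 − 3·27.5 = 323.5000; (r_i+r_j)·cross = 17.5·323.5000 = 5661.2500
Σcross = 315.7500 → A = |Σcross|/2 = 157.8750 mm²
Σ(r_i+r_j)·cross = 9272.6250 → first moment M = |Σ|/6 = 1545.4375
R_c = M/A = 1545.4375/157.8750 = 9.7890 mm
θ = 50° = 0.872665 rad
V = θ·R_c·A = 0.872665·9.7890·157.8750 = 1348.649 mm³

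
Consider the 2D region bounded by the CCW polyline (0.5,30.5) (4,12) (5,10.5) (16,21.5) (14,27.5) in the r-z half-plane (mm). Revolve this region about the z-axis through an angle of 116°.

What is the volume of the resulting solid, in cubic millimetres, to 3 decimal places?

Profile (r,z), 5 vertices: (0.5,30.5) (4,12) (5,10.5) (16,21.5) (14,27.5)
edge 0: (0.5,30.5)→(4,12)  cross = 0.5·12 − 4·30.5 = -116.0000; (r_i+r_j)·cross = 4.5·-116.0000 = -522.0000
edge 1: (4,12)→(5,10.5)  cross = 4·10.5 − 5·12 = -18.0000; (r_i+r_j)·cross = 9·-18.0000 = -162.0000
edge 2: (5,10.5)→(16,21.5)  cross = 5·21.5 − 16·10.5 = -60.5000; (r_i+r_j)·cross = 21·-60.5000 = -1270.5000
edge 3: (16,21.5)→(14,27.5)  cross = 16·27.5 − 14·21.5 = 139.0000; (r_i+r_j)·cross = 30·139.0000 = 4170.0000
edge 4: (14,27.5)→(0.5,30.5)  cross = 14·30.5 − 0.5·27.5 = 413.2500; (r_i+r_j)·cross = 14.5·413.2500 = 5992.1250
Σcross = 357.7500 → A = |Σcross|/2 = 178.8750 mm²
Σ(r_i+r_j)·cross = 8207.6250 → first moment M = |Σ|/6 = 1367.9375
R_c = M/A = 1367.9375/178.8750 = 7.6474 mm
θ = 116° = 2.024582 rad
V = θ·R_c·A = 2.024582·7.6474·178.8750 = 2769.502 mm³

Volume = 2769.502 mm³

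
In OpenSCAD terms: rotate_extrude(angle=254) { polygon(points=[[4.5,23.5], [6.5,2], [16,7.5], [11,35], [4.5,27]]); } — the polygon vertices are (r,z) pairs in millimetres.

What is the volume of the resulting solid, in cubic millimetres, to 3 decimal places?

Profile (r,z), 5 vertices: (4.5,23.5) (6.5,2) (16,7.5) (11,35) (4.5,27)
edge 0: (4.5,23.5)→(6.5,2)  cross = 4.5·2 − 6.5·23.5 = -143.7500; (r_i+r_j)·cross = 11·-143.7500 = -1581.2500
edge 1: (6.5,2)→(16,7.5)  cross = 6.5·7.5 − 16·2 = 16.7500; (r_i+r_j)·cross = 22.5·16.7500 = 376.8750
edge 2: (16,7.5)→(11,35)  cross = 16·35 − 11·7.5 = 477.5000; (r_i+r_j)·cross = 27·477.5000 = 12892.5000
edge 3: (11,35)→(4.5,27)  cross = 11·27 − 4.5·35 = 139.5000; (r_i+r_j)·cross = 15.5·139.5000 = 2162.2500
edge 4: (4.5,27)→(4.5,23.5)  cross = 4.5·23.5 − 4.5·27 = -15.7500; (r_i+r_j)·cross = 9·-15.7500 = -141.7500
Σcross = 474.2500 → A = |Σcross|/2 = 237.1250 mm²
Σ(r_i+r_j)·cross = 13708.6250 → first moment M = |Σ|/6 = 2284.7708
R_c = M/A = 2284.7708/237.1250 = 9.6353 mm
θ = 254° = 4.433136 rad
V = θ·R_c·A = 4.433136·9.6353·237.1250 = 10128.701 mm³

Volume = 10128.701 mm³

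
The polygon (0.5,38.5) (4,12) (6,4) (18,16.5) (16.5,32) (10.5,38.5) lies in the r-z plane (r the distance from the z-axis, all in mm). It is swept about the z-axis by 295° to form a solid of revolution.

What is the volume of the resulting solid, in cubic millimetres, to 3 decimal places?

Profile (r,z), 6 vertices: (0.5,38.5) (4,12) (6,4) (18,16.5) (16.5,32) (10.5,38.5)
edge 0: (0.5,38.5)→(4,12)  cross = 0.5·12 − 4·38.5 = -148.0000; (r_i+r_j)·cross = 4.5·-148.0000 = -666.0000
edge 1: (4,12)→(6,4)  cross = 4·4 − 6·12 = -56.0000; (r_i+r_j)·cross = 10·-56.0000 = -560.0000
edge 2: (6,4)→(18,16.5)  cross = 6·16.5 − 18·4 = 27.0000; (r_i+r_j)·cross = 24·27.0000 = 648.0000
edge 3: (18,16.5)→(16.5,32)  cross = 18·32 − 16.5·16.5 = 303.7500; (r_i+r_j)·cross = 34.5·303.7500 = 10479.3750
edge 4: (16.5,32)→(10.5,38.5)  cross = 16.5·38.5 − 10.5·32 = 299.2500; (r_i+r_j)·cross = 27·299.2500 = 8079.7500
edge 5: (10.5,38.5)→(0.5,38.5)  cross = 10.5·38.5 − 0.5·38.5 = 385.0000; (r_i+r_j)·cross = 11·385.0000 = 4235.0000
Σcross = 811.0000 → A = |Σcross|/2 = 405.5000 mm²
Σ(r_i+r_j)·cross = 22216.1250 → first moment M = |Σ|/6 = 3702.6875
R_c = M/A = 3702.6875/405.5000 = 9.1312 mm
θ = 295° = 5.148721 rad
V = θ·R_c·A = 5.148721·9.1312·405.5000 = 19064.106 mm³

Volume = 19064.106 mm³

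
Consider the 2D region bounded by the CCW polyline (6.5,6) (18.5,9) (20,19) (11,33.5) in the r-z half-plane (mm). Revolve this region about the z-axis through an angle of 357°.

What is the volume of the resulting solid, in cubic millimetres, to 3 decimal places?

Volume = 17576.769 mm³

Profile (r,z), 4 vertices: (6.5,6) (18.5,9) (20,19) (11,33.5)
edge 0: (6.5,6)→(18.5,9)  cross = 6.5·9 − 18.5·6 = -52.5000; (r_i+r_j)·cross = 25·-52.5000 = -1312.5000
edge 1: (18.5,9)→(20,19)  cross = 18.5·19 − 20·9 = 171.5000; (r_i+r_j)·cross = 38.5·171.5000 = 6602.7500
edge 2: (20,19)→(11,33.5)  cross = 20·33.5 − 11·19 = 461.0000; (r_i+r_j)·cross = 31·461.0000 = 14291.0000
edge 3: (11,33.5)→(6.5,6)  cross = 11·6 − 6.5·33.5 = -151.7500; (r_i+r_j)·cross = 17.5·-151.7500 = -2655.6250
Σcross = 428.2500 → A = |Σcross|/2 = 214.1250 mm²
Σ(r_i+r_j)·cross = 16925.6250 → first moment M = |Σ|/6 = 2820.9375
R_c = M/A = 2820.9375/214.1250 = 13.1743 mm
θ = 357° = 6.230825 rad
V = θ·R_c·A = 6.230825·13.1743·214.1250 = 17576.769 mm³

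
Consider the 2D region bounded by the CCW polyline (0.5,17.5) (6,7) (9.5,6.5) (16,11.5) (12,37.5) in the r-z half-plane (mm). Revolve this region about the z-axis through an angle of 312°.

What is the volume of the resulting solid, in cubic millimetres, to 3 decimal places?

Profile (r,z), 5 vertices: (0.5,17.5) (6,7) (9.5,6.5) (16,11.5) (12,37.5)
edge 0: (0.5,17.5)→(6,7)  cross = 0.5·7 − 6·17.5 = -101.5000; (r_i+r_j)·cross = 6.5·-101.5000 = -659.7500
edge 1: (6,7)→(9.5,6.5)  cross = 6·6.5 − 9.5·7 = -27.5000; (r_i+r_j)·cross = 15.5·-27.5000 = -426.2500
edge 2: (9.5,6.5)→(16,11.5)  cross = 9.5·11.5 − 16·6.5 = 5.2500; (r_i+r_j)·cross = 25.5·5.2500 = 133.8750
edge 3: (16,11.5)→(12,37.5)  cross = 16·37.5 − 12·11.5 = 462.0000; (r_i+r_j)·cross = 28·462.0000 = 12936.0000
edge 4: (12,37.5)→(0.5,17.5)  cross = 12·17.5 − 0.5·37.5 = 191.2500; (r_i+r_j)·cross = 12.5·191.2500 = 2390.6250
Σcross = 529.5000 → A = |Σcross|/2 = 264.7500 mm²
Σ(r_i+r_j)·cross = 14374.5000 → first moment M = |Σ|/6 = 2395.7500
R_c = M/A = 2395.7500/264.7500 = 9.0491 mm
θ = 312° = 5.445427 rad
V = θ·R_c·A = 5.445427·9.0491·264.7500 = 13045.882 mm³

Volume = 13045.882 mm³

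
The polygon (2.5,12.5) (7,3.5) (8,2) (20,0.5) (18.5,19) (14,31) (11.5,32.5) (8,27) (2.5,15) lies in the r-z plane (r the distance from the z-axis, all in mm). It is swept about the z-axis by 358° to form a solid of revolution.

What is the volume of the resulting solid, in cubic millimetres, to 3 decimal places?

Profile (r,z), 9 vertices: (2.5,12.5) (7,3.5) (8,2) (20,0.5) (18.5,19) (14,31) (11.5,32.5) (8,27) (2.5,15)
edge 0: (2.5,12.5)→(7,3.5)  cross = 2.5·3.5 − 7·12.5 = -78.7500; (r_i+r_j)·cross = 9.5·-78.7500 = -748.1250
edge 1: (7,3.5)→(8,2)  cross = 7·2 − 8·3.5 = -14.0000; (r_i+r_j)·cross = 15·-14.0000 = -210.0000
edge 2: (8,2)→(20,0.5)  cross = 8·0.5 − 20·2 = -36.0000; (r_i+r_j)·cross = 28·-36.0000 = -1008.0000
edge 3: (20,0.5)→(18.5,19)  cross = 20·19 − 18.5·0.5 = 370.7500; (r_i+r_j)·cross = 38.5·370.7500 = 14273.8750
edge 4: (18.5,19)→(14,31)  cross = 18.5·31 − 14·19 = 307.5000; (r_i+r_j)·cross = 32.5·307.5000 = 9993.7500
edge 5: (14,31)→(11.5,32.5)  cross = 14·32.5 − 11.5·31 = 98.5000; (r_i+r_j)·cross = 25.5·98.5000 = 2511.7500
edge 6: (11.5,32.5)→(8,27)  cross = 11.5·27 − 8·32.5 = 50.5000; (r_i+r_j)·cross = 19.5·50.5000 = 984.7500
edge 7: (8,27)→(2.5,15)  cross = 8·15 − 2.5·27 = 52.5000; (r_i+r_j)·cross = 10.5·52.5000 = 551.2500
edge 8: (2.5,15)→(2.5,12.5)  cross = 2.5·12.5 − 2.5·15 = -6.2500; (r_i+r_j)·cross = 5·-6.2500 = -31.2500
Σcross = 744.7500 → A = |Σcross|/2 = 372.3750 mm²
Σ(r_i+r_j)·cross = 26318.0000 → first moment M = |Σ|/6 = 4386.3333
R_c = M/A = 4386.3333/372.3750 = 11.7793 mm
θ = 358° = 6.248279 rad
V = θ·R_c·A = 6.248279·11.7793·372.3750 = 27407.033 mm³

Volume = 27407.033 mm³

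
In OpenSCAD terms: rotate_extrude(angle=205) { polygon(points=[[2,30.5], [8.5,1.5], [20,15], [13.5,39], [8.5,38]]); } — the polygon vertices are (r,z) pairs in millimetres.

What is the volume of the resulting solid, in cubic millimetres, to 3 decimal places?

Profile (r,z), 5 vertices: (2,30.5) (8.5,1.5) (20,15) (13.5,39) (8.5,38)
edge 0: (2,30.5)→(8.5,1.5)  cross = 2·1.5 − 8.5·30.5 = -256.2500; (r_i+r_j)·cross = 10.5·-256.2500 = -2690.6250
edge 1: (8.5,1.5)→(20,15)  cross = 8.5·15 − 20·1.5 = 97.5000; (r_i+r_j)·cross = 28.5·97.5000 = 2778.7500
edge 2: (20,15)→(13.5,39)  cross = 20·39 − 13.5·15 = 577.5000; (r_i+r_j)·cross = 33.5·577.5000 = 19346.2500
edge 3: (13.5,39)→(8.5,38)  cross = 13.5·38 − 8.5·39 = 181.5000; (r_i+r_j)·cross = 22·181.5000 = 3993.0000
edge 4: (8.5,38)→(2,30.5)  cross = 8.5·30.5 − 2·38 = 183.2500; (r_i+r_j)·cross = 10.5·183.2500 = 1924.1250
Σcross = 783.5000 → A = |Σcross|/2 = 391.7500 mm²
Σ(r_i+r_j)·cross = 25351.5000 → first moment M = |Σ|/6 = 4225.2500
R_c = M/A = 4225.2500/391.7500 = 10.7856 mm
θ = 205° = 3.577925 rad
V = θ·R_c·A = 3.577925·10.7856·391.7500 = 15117.627 mm³

Volume = 15117.627 mm³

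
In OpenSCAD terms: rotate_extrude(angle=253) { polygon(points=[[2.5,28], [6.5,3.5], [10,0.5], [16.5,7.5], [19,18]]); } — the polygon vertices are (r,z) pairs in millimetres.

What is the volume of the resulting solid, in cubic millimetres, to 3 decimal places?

Volume = 11510.950 mm³

Profile (r,z), 5 vertices: (2.5,28) (6.5,3.5) (10,0.5) (16.5,7.5) (19,18)
edge 0: (2.5,28)→(6.5,3.5)  cross = 2.5·3.5 − 6.5·28 = -173.2500; (r_i+r_j)·cross = 9·-173.2500 = -1559.2500
edge 1: (6.5,3.5)→(10,0.5)  cross = 6.5·0.5 − 10·3.5 = -31.7500; (r_i+r_j)·cross = 16.5·-31.7500 = -523.8750
edge 2: (10,0.5)→(16.5,7.5)  cross = 10·7.5 − 16.5·0.5 = 66.7500; (r_i+r_j)·cross = 26.5·66.7500 = 1768.8750
edge 3: (16.5,7.5)→(19,18)  cross = 16.5·18 − 19·7.5 = 154.5000; (r_i+r_j)·cross = 35.5·154.5000 = 5484.7500
edge 4: (19,18)→(2.5,28)  cross = 19·28 − 2.5·18 = 487.0000; (r_i+r_j)·cross = 21.5·487.0000 = 10470.5000
Σcross = 503.2500 → A = |Σcross|/2 = 251.6250 mm²
Σ(r_i+r_j)·cross = 15641.0000 → first moment M = |Σ|/6 = 2606.8333
R_c = M/A = 2606.8333/251.6250 = 10.3600 mm
θ = 253° = 4.415683 rad
V = θ·R_c·A = 4.415683·10.3600·251.6250 = 11510.950 mm³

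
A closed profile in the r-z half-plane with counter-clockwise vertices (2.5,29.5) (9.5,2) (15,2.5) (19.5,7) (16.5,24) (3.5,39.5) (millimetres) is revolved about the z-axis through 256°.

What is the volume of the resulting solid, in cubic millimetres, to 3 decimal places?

Profile (r,z), 6 vertices: (2.5,29.5) (9.5,2) (15,2.5) (19.5,7) (16.5,24) (3.5,39.5)
edge 0: (2.5,29.5)→(9.5,2)  cross = 2.5·2 − 9.5·29.5 = -275.2500; (r_i+r_j)·cross = 12·-275.2500 = -3303.0000
edge 1: (9.5,2)→(15,2.5)  cross = 9.5·2.5 − 15·2 = -6.2500; (r_i+r_j)·cross = 24.5·-6.2500 = -153.1250
edge 2: (15,2.5)→(19.5,7)  cross = 15·7 − 19.5·2.5 = 56.2500; (r_i+r_j)·cross = 34.5·56.2500 = 1940.6250
edge 3: (19.5,7)→(16.5,24)  cross = 19.5·24 − 16.5·7 = 352.5000; (r_i+r_j)·cross = 36·352.5000 = 12690.0000
edge 4: (16.5,24)→(3.5,39.5)  cross = 16.5·39.5 − 3.5·24 = 567.7500; (r_i+r_j)·cross = 20·567.7500 = 11355.0000
edge 5: (3.5,39.5)→(2.5,29.5)  cross = 3.5·29.5 − 2.5·39.5 = 4.5000; (r_i+r_j)·cross = 6·4.5000 = 27.0000
Σcross = 699.5000 → A = |Σcross|/2 = 349.7500 mm²
Σ(r_i+r_j)·cross = 22556.5000 → first moment M = |Σ|/6 = 3759.4167
R_c = M/A = 3759.4167/349.7500 = 10.7489 mm
θ = 256° = 4.468043 rad
V = θ·R_c·A = 4.468043·10.7489·349.7500 = 16797.235 mm³

Volume = 16797.235 mm³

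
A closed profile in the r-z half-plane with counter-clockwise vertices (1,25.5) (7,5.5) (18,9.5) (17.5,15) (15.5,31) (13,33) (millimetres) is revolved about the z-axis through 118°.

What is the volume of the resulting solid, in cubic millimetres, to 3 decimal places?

Volume = 6517.552 mm³

Profile (r,z), 6 vertices: (1,25.5) (7,5.5) (18,9.5) (17.5,15) (15.5,31) (13,33)
edge 0: (1,25.5)→(7,5.5)  cross = 1·5.5 − 7·25.5 = -173.0000; (r_i+r_j)·cross = 8·-173.0000 = -1384.0000
edge 1: (7,5.5)→(18,9.5)  cross = 7·9.5 − 18·5.5 = -32.5000; (r_i+r_j)·cross = 25·-32.5000 = -812.5000
edge 2: (18,9.5)→(17.5,15)  cross = 18·15 − 17.5·9.5 = 103.7500; (r_i+r_j)·cross = 35.5·103.7500 = 3683.1250
edge 3: (17.5,15)→(15.5,31)  cross = 17.5·31 − 15.5·15 = 310.0000; (r_i+r_j)·cross = 33·310.0000 = 10230.0000
edge 4: (15.5,31)→(13,33)  cross = 15.5·33 − 13·31 = 108.5000; (r_i+r_j)·cross = 28.5·108.5000 = 3092.2500
edge 5: (13,33)→(1,25.5)  cross = 13·25.5 − 1·33 = 298.5000; (r_i+r_j)·cross = 14·298.5000 = 4179.0000
Σcross = 615.2500 → A = |Σcross|/2 = 307.6250 mm²
Σ(r_i+r_j)·cross = 18987.8750 → first moment M = |Σ|/6 = 3164.6458
R_c = M/A = 3164.6458/307.6250 = 10.2873 mm
θ = 118° = 2.059489 rad
V = θ·R_c·A = 2.059489·10.2873·307.6250 = 6517.552 mm³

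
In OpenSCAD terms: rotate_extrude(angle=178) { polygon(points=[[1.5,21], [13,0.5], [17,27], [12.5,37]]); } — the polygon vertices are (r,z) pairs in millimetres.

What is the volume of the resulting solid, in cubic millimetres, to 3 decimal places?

Profile (r,z), 4 vertices: (1.5,21) (13,0.5) (17,27) (12.5,37)
edge 0: (1.5,21)→(13,0.5)  cross = 1.5·0.5 − 13·21 = -272.2500; (r_i+r_j)·cross = 14.5·-272.2500 = -3947.6250
edge 1: (13,0.5)→(17,27)  cross = 13·27 − 17·0.5 = 342.5000; (r_i+r_j)·cross = 30·342.5000 = 10275.0000
edge 2: (17,27)→(12.5,37)  cross = 17·37 − 12.5·27 = 291.5000; (r_i+r_j)·cross = 29.5·291.5000 = 8599.2500
edge 3: (12.5,37)→(1.5,21)  cross = 12.5·21 − 1.5·37 = 207.0000; (r_i+r_j)·cross = 14·207.0000 = 2898.0000
Σcross = 568.7500 → A = |Σcross|/2 = 284.3750 mm²
Σ(r_i+r_j)·cross = 17824.6250 → first moment M = |Σ|/6 = 2970.7708
R_c = M/A = 2970.7708/284.3750 = 10.4467 mm
θ = 178° = 3.106686 rad
V = θ·R_c·A = 3.106686·10.4467·284.3750 = 9229.252 mm³

Volume = 9229.252 mm³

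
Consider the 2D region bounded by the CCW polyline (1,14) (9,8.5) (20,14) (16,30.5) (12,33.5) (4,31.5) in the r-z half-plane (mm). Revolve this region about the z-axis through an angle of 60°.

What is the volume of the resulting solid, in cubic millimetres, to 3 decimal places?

Volume = 3531.063 mm³

Profile (r,z), 6 vertices: (1,14) (9,8.5) (20,14) (16,30.5) (12,33.5) (4,31.5)
edge 0: (1,14)→(9,8.5)  cross = 1·8.5 − 9·14 = -117.5000; (r_i+r_j)·cross = 10·-117.5000 = -1175.0000
edge 1: (9,8.5)→(20,14)  cross = 9·14 − 20·8.5 = -44.0000; (r_i+r_j)·cross = 29·-44.0000 = -1276.0000
edge 2: (20,14)→(16,30.5)  cross = 20·30.5 − 16·14 = 386.0000; (r_i+r_j)·cross = 36·386.0000 = 13896.0000
edge 3: (16,30.5)→(12,33.5)  cross = 16·33.5 − 12·30.5 = 170.0000; (r_i+r_j)·cross = 28·170.0000 = 4760.0000
edge 4: (12,33.5)→(4,31.5)  cross = 12·31.5 − 4·33.5 = 244.0000; (r_i+r_j)·cross = 16·244.0000 = 3904.0000
edge 5: (4,31.5)→(1,14)  cross = 4·14 − 1·31.5 = 24.5000; (r_i+r_j)·cross = 5·24.5000 = 122.5000
Σcross = 663.0000 → A = |Σcross|/2 = 331.5000 mm²
Σ(r_i+r_j)·cross = 20231.5000 → first moment M = |Σ|/6 = 3371.9167
R_c = M/A = 3371.9167/331.5000 = 10.1717 mm
θ = 60° = 1.047198 rad
V = θ·R_c·A = 1.047198·10.1717·331.5000 = 3531.063 mm³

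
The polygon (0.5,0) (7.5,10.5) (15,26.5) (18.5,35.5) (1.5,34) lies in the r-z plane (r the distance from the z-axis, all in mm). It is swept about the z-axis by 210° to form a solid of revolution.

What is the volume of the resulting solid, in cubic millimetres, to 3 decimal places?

Volume = 8470.563 mm³

Profile (r,z), 5 vertices: (0.5,0) (7.5,10.5) (15,26.5) (18.5,35.5) (1.5,34)
edge 0: (0.5,0)→(7.5,10.5)  cross = 0.5·10.5 − 7.5·0 = 5.2500; (r_i+r_j)·cross = 8·5.2500 = 42.0000
edge 1: (7.5,10.5)→(15,26.5)  cross = 7.5·26.5 − 15·10.5 = 41.2500; (r_i+r_j)·cross = 22.5·41.2500 = 928.1250
edge 2: (15,26.5)→(18.5,35.5)  cross = 15·35.5 − 18.5·26.5 = 42.2500; (r_i+r_j)·cross = 33.5·42.2500 = 1415.3750
edge 3: (18.5,35.5)→(1.5,34)  cross = 18.5·34 − 1.5·35.5 = 575.7500; (r_i+r_j)·cross = 20·575.7500 = 11515.0000
edge 4: (1.5,34)→(0.5,0)  cross = 1.5·0 − 0.5·34 = -17.0000; (r_i+r_j)·cross = 2·-17.0000 = -34.0000
Σcross = 647.5000 → A = |Σcross|/2 = 323.7500 mm²
Σ(r_i+r_j)·cross = 13866.5000 → first moment M = |Σ|/6 = 2311.0833
R_c = M/A = 2311.0833/323.7500 = 7.1385 mm
θ = 210° = 3.665191 rad
V = θ·R_c·A = 3.665191·7.1385·323.7500 = 8470.563 mm³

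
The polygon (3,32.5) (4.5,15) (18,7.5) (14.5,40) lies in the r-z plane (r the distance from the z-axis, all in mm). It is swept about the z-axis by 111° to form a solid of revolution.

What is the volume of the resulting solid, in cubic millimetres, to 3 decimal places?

Profile (r,z), 4 vertices: (3,32.5) (4.5,15) (18,7.5) (14.5,40)
edge 0: (3,32.5)→(4.5,15)  cross = 3·15 − 4.5·32.5 = -101.2500; (r_i+r_j)·cross = 7.5·-101.2500 = -759.3750
edge 1: (4.5,15)→(18,7.5)  cross = 4.5·7.5 − 18·15 = -236.2500; (r_i+r_j)·cross = 22.5·-236.2500 = -5315.6250
edge 2: (18,7.5)→(14.5,40)  cross = 18·40 − 14.5·7.5 = 611.2500; (r_i+r_j)·cross = 32.5·611.2500 = 19865.6250
edge 3: (14.5,40)→(3,32.5)  cross = 14.5·32.5 − 3·40 = 351.2500; (r_i+r_j)·cross = 17.5·351.2500 = 6146.8750
Σcross = 625.0000 → A = |Σcross|/2 = 312.5000 mm²
Σ(r_i+r_j)·cross = 19937.5000 → first moment M = |Σ|/6 = 3322.9167
R_c = M/A = 3322.9167/312.5000 = 10.6333 mm
θ = 111° = 1.937315 rad
V = θ·R_c·A = 1.937315·10.6333·312.5000 = 6437.538 mm³

Volume = 6437.538 mm³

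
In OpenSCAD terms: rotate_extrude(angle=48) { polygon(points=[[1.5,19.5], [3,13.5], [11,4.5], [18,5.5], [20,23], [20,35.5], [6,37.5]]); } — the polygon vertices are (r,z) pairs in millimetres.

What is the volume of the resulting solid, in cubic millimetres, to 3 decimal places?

Volume = 4651.372 mm³

Profile (r,z), 7 vertices: (1.5,19.5) (3,13.5) (11,4.5) (18,5.5) (20,23) (20,35.5) (6,37.5)
edge 0: (1.5,19.5)→(3,13.5)  cross = 1.5·13.5 − 3·19.5 = -38.2500; (r_i+r_j)·cross = 4.5·-38.2500 = -172.1250
edge 1: (3,13.5)→(11,4.5)  cross = 3·4.5 − 11·13.5 = -135.0000; (r_i+r_j)·cross = 14·-135.0000 = -1890.0000
edge 2: (11,4.5)→(18,5.5)  cross = 11·5.5 − 18·4.5 = -20.5000; (r_i+r_j)·cross = 29·-20.5000 = -594.5000
edge 3: (18,5.5)→(20,23)  cross = 18·23 − 20·5.5 = 304.0000; (r_i+r_j)·cross = 38·304.0000 = 11552.0000
edge 4: (20,23)→(20,35.5)  cross = 20·35.5 − 20·23 = 250.0000; (r_i+r_j)·cross = 40·250.0000 = 10000.0000
edge 5: (20,35.5)→(6,37.5)  cross = 20·37.5 − 6·35.5 = 537.0000; (r_i+r_j)·cross = 26·537.0000 = 13962.0000
edge 6: (6,37.5)→(1.5,19.5)  cross = 6·19.5 − 1.5·37.5 = 60.7500; (r_i+r_j)·cross = 7.5·60.7500 = 455.6250
Σcross = 958.0000 → A = |Σcross|/2 = 479.0000 mm²
Σ(r_i+r_j)·cross = 33313.0000 → first moment M = |Σ|/6 = 5552.1667
R_c = M/A = 5552.1667/479.0000 = 11.5912 mm
θ = 48° = 0.837758 rad
V = θ·R_c·A = 0.837758·11.5912·479.0000 = 4651.372 mm³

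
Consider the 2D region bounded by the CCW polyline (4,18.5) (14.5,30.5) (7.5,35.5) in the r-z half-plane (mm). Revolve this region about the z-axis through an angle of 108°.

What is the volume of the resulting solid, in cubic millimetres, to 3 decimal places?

Profile (r,z), 3 vertices: (4,18.5) (14.5,30.5) (7.5,35.5)
edge 0: (4,18.5)→(14.5,30.5)  cross = 4·30.5 − 14.5·18.5 = -146.2500; (r_i+r_j)·cross = 18.5·-146.2500 = -2705.6250
edge 1: (14.5,30.5)→(7.5,35.5)  cross = 14.5·35.5 − 7.5·30.5 = 286.0000; (r_i+r_j)·cross = 22·286.0000 = 6292.0000
edge 2: (7.5,35.5)→(4,18.5)  cross = 7.5·18.5 − 4·35.5 = -3.2500; (r_i+r_j)·cross = 11.5·-3.2500 = -37.3750
Σcross = 136.5000 → A = |Σcross|/2 = 68.2500 mm²
Σ(r_i+r_j)·cross = 3549.0000 → first moment M = |Σ|/6 = 591.5000
R_c = M/A = 591.5000/68.2500 = 8.6667 mm
θ = 108° = 1.884956 rad
V = θ·R_c·A = 1.884956·8.6667·68.2500 = 1114.951 mm³

Volume = 1114.951 mm³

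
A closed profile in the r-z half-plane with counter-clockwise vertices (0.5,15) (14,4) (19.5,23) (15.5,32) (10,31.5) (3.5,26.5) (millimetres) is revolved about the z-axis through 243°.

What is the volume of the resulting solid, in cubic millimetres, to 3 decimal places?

Volume = 14884.316 mm³

Profile (r,z), 6 vertices: (0.5,15) (14,4) (19.5,23) (15.5,32) (10,31.5) (3.5,26.5)
edge 0: (0.5,15)→(14,4)  cross = 0.5·4 − 14·15 = -208.0000; (r_i+r_j)·cross = 14.5·-208.0000 = -3016.0000
edge 1: (14,4)→(19.5,23)  cross = 14·23 − 19.5·4 = 244.0000; (r_i+r_j)·cross = 33.5·244.0000 = 8174.0000
edge 2: (19.5,23)→(15.5,32)  cross = 19.5·32 − 15.5·23 = 267.5000; (r_i+r_j)·cross = 35·267.5000 = 9362.5000
edge 3: (15.5,32)→(10,31.5)  cross = 15.5·31.5 − 10·32 = 168.2500; (r_i+r_j)·cross = 25.5·168.2500 = 4290.3750
edge 4: (10,31.5)→(3.5,26.5)  cross = 10·26.5 − 3.5·31.5 = 154.7500; (r_i+r_j)·cross = 13.5·154.7500 = 2089.1250
edge 5: (3.5,26.5)→(0.5,15)  cross = 3.5·15 − 0.5·26.5 = 39.2500; (r_i+r_j)·cross = 4·39.2500 = 157.0000
Σcross = 665.7500 → A = |Σcross|/2 = 332.8750 mm²
Σ(r_i+r_j)·cross = 21057.0000 → first moment M = |Σ|/6 = 3509.5000
R_c = M/A = 3509.5000/332.8750 = 10.5430 mm
θ = 243° = 4.241150 rad
V = θ·R_c·A = 4.241150·10.5430·332.8750 = 14884.316 mm³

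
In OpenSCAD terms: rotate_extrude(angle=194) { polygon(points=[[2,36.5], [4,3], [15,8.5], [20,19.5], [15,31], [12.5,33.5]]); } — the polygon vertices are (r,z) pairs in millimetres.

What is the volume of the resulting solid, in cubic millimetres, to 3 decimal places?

Profile (r,z), 6 vertices: (2,36.5) (4,3) (15,8.5) (20,19.5) (15,31) (12.5,33.5)
edge 0: (2,36.5)→(4,3)  cross = 2·3 − 4·36.5 = -140.0000; (r_i+r_j)·cross = 6·-140.0000 = -840.0000
edge 1: (4,3)→(15,8.5)  cross = 4·8.5 − 15·3 = -11.0000; (r_i+r_j)·cross = 19·-11.0000 = -209.0000
edge 2: (15,8.5)→(20,19.5)  cross = 15·19.5 − 20·8.5 = 122.5000; (r_i+r_j)·cross = 35·122.5000 = 4287.5000
edge 3: (20,19.5)→(15,31)  cross = 20·31 − 15·19.5 = 327.5000; (r_i+r_j)·cross = 35·327.5000 = 11462.5000
edge 4: (15,31)→(12.5,33.5)  cross = 15·33.5 − 12.5·31 = 115.0000; (r_i+r_j)·cross = 27.5·115.0000 = 3162.5000
edge 5: (12.5,33.5)→(2,36.5)  cross = 12.5·36.5 − 2·33.5 = 389.2500; (r_i+r_j)·cross = 14.5·389.2500 = 5644.1250
Σcross = 803.2500 → A = |Σcross|/2 = 401.6250 mm²
Σ(r_i+r_j)·cross = 23507.6250 → first moment M = |Σ|/6 = 3917.9375
R_c = M/A = 3917.9375/401.6250 = 9.7552 mm
θ = 194° = 3.385939 rad
V = θ·R_c·A = 3.385939·9.7552·401.6250 = 13265.896 mm³

Volume = 13265.896 mm³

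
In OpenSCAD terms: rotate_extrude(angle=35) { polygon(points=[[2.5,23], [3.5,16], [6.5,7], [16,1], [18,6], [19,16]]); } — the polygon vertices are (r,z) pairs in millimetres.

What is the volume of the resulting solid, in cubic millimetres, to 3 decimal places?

Profile (r,z), 6 vertices: (2.5,23) (3.5,16) (6.5,7) (16,1) (18,6) (19,16)
edge 0: (2.5,23)→(3.5,16)  cross = 2.5·16 − 3.5·23 = -40.5000; (r_i+r_j)·cross = 6·-40.5000 = -243.0000
edge 1: (3.5,16)→(6.5,7)  cross = 3.5·7 − 6.5·16 = -79.5000; (r_i+r_j)·cross = 10·-79.5000 = -795.0000
edge 2: (6.5,7)→(16,1)  cross = 6.5·1 − 16·7 = -105.5000; (r_i+r_j)·cross = 22.5·-105.5000 = -2373.7500
edge 3: (16,1)→(18,6)  cross = 16·6 − 18·1 = 78.0000; (r_i+r_j)·cross = 34·78.0000 = 2652.0000
edge 4: (18,6)→(19,16)  cross = 18·16 − 19·6 = 174.0000; (r_i+r_j)·cross = 37·174.0000 = 6438.0000
edge 5: (19,16)→(2.5,23)  cross = 19·23 − 2.5·16 = 397.0000; (r_i+r_j)·cross = 21.5·397.0000 = 8535.5000
Σcross = 423.5000 → A = |Σcross|/2 = 211.7500 mm²
Σ(r_i+r_j)·cross = 14213.7500 → first moment M = |Σ|/6 = 2368.9583
R_c = M/A = 2368.9583/211.7500 = 11.1875 mm
θ = 35° = 0.610865 rad
V = θ·R_c·A = 0.610865·11.1875·211.7500 = 1447.114 mm³

Volume = 1447.114 mm³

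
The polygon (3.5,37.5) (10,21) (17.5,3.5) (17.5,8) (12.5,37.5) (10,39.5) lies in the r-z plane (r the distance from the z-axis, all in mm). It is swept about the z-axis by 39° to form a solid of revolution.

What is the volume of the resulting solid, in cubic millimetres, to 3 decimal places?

Profile (r,z), 6 vertices: (3.5,37.5) (10,21) (17.5,3.5) (17.5,8) (12.5,37.5) (10,39.5)
edge 0: (3.5,37.5)→(10,21)  cross = 3.5·21 − 10·37.5 = -301.5000; (r_i+r_j)·cross = 13.5·-301.5000 = -4070.2500
edge 1: (10,21)→(17.5,3.5)  cross = 10·3.5 − 17.5·21 = -332.5000; (r_i+r_j)·cross = 27.5·-332.5000 = -9143.7500
edge 2: (17.5,3.5)→(17.5,8)  cross = 17.5·8 − 17.5·3.5 = 78.7500; (r_i+r_j)·cross = 35·78.7500 = 2756.2500
edge 3: (17.5,8)→(12.5,37.5)  cross = 17.5·37.5 − 12.5·8 = 556.2500; (r_i+r_j)·cross = 30·556.2500 = 16687.5000
edge 4: (12.5,37.5)→(10,39.5)  cross = 12.5·39.5 − 10·37.5 = 118.7500; (r_i+r_j)·cross = 22.5·118.7500 = 2671.8750
edge 5: (10,39.5)→(3.5,37.5)  cross = 10·37.5 − 3.5·39.5 = 236.7500; (r_i+r_j)·cross = 13.5·236.7500 = 3196.1250
Σcross = 356.5000 → A = |Σcross|/2 = 178.2500 mm²
Σ(r_i+r_j)·cross = 12097.7500 → first moment M = |Σ|/6 = 2016.2917
R_c = M/A = 2016.2917/178.2500 = 11.3116 mm
θ = 39° = 0.680678 rad
V = θ·R_c·A = 0.680678·11.3116·178.2500 = 1372.446 mm³

Volume = 1372.446 mm³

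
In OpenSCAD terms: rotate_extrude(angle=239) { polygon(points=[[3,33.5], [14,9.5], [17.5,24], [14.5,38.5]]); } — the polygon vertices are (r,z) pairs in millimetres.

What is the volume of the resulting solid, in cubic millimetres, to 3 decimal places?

Volume = 10262.879 mm³

Profile (r,z), 4 vertices: (3,33.5) (14,9.5) (17.5,24) (14.5,38.5)
edge 0: (3,33.5)→(14,9.5)  cross = 3·9.5 − 14·33.5 = -440.5000; (r_i+r_j)·cross = 17·-440.5000 = -7488.5000
edge 1: (14,9.5)→(17.5,24)  cross = 14·24 − 17.5·9.5 = 169.7500; (r_i+r_j)·cross = 31.5·169.7500 = 5347.1250
edge 2: (17.5,24)→(14.5,38.5)  cross = 17.5·38.5 − 14.5·24 = 325.7500; (r_i+r_j)·cross = 32·325.7500 = 10424.0000
edge 3: (14.5,38.5)→(3,33.5)  cross = 14.5·33.5 − 3·38.5 = 370.2500; (r_i+r_j)·cross = 17.5·370.2500 = 6479.3750
Σcross = 425.2500 → A = |Σcross|/2 = 212.6250 mm²
Σ(r_i+r_j)·cross = 14762.0000 → first moment M = |Σ|/6 = 2460.3333
R_c = M/A = 2460.3333/212.6250 = 11.5712 mm
θ = 239° = 4.171337 rad
V = θ·R_c·A = 4.171337·11.5712·212.6250 = 10262.879 mm³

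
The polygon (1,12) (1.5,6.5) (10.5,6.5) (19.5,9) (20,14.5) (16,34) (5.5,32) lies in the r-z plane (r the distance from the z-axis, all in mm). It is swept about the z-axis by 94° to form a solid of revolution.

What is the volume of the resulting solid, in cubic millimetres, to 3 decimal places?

Volume = 7026.423 mm³

Profile (r,z), 7 vertices: (1,12) (1.5,6.5) (10.5,6.5) (19.5,9) (20,14.5) (16,34) (5.5,32)
edge 0: (1,12)→(1.5,6.5)  cross = 1·6.5 − 1.5·12 = -11.5000; (r_i+r_j)·cross = 2.5·-11.5000 = -28.7500
edge 1: (1.5,6.5)→(10.5,6.5)  cross = 1.5·6.5 − 10.5·6.5 = -58.5000; (r_i+r_j)·cross = 12·-58.5000 = -702.0000
edge 2: (10.5,6.5)→(19.5,9)  cross = 10.5·9 − 19.5·6.5 = -32.2500; (r_i+r_j)·cross = 30·-32.2500 = -967.5000
edge 3: (19.5,9)→(20,14.5)  cross = 19.5·14.5 − 20·9 = 102.7500; (r_i+r_j)·cross = 39.5·102.7500 = 4058.6250
edge 4: (20,14.5)→(16,34)  cross = 20·34 − 16·14.5 = 448.0000; (r_i+r_j)·cross = 36·448.0000 = 16128.0000
edge 5: (16,34)→(5.5,32)  cross = 16·32 − 5.5·34 = 325.0000; (r_i+r_j)·cross = 21.5·325.0000 = 6987.5000
edge 6: (5.5,32)→(1,12)  cross = 5.5·12 − 1·32 = 34.0000; (r_i+r_j)·cross = 6.5·34.0000 = 221.0000
Σcross = 807.5000 → A = |Σcross|/2 = 403.7500 mm²
Σ(r_i+r_j)·cross = 25696.8750 → first moment M = |Σ|/6 = 4282.8125
R_c = M/A = 4282.8125/403.7500 = 10.6076 mm
θ = 94° = 1.640609 rad
V = θ·R_c·A = 1.640609·10.6076·403.7500 = 7026.423 mm³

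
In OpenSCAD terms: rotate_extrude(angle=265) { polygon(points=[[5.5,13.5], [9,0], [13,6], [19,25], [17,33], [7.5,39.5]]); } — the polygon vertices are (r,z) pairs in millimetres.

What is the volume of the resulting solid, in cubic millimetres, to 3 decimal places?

Profile (r,z), 6 vertices: (5.5,13.5) (9,0) (13,6) (19,25) (17,33) (7.5,39.5)
edge 0: (5.5,13.5)→(9,0)  cross = 5.5·0 − 9·13.5 = -121.5000; (r_i+r_j)·cross = 14.5·-121.5000 = -1761.7500
edge 1: (9,0)→(13,6)  cross = 9·6 − 13·0 = 54.0000; (r_i+r_j)·cross = 22·54.0000 = 1188.0000
edge 2: (13,6)→(19,25)  cross = 13·25 − 19·6 = 211.0000; (r_i+r_j)·cross = 32·211.0000 = 6752.0000
edge 3: (19,25)→(17,33)  cross = 19·33 − 17·25 = 202.0000; (r_i+r_j)·cross = 36·202.0000 = 7272.0000
edge 4: (17,33)→(7.5,39.5)  cross = 17·39.5 − 7.5·33 = 424.0000; (r_i+r_j)·cross = 24.5·424.0000 = 10388.0000
edge 5: (7.5,39.5)→(5.5,13.5)  cross = 7.5·13.5 − 5.5·39.5 = -116.0000; (r_i+r_j)·cross = 13·-116.0000 = -1508.0000
Σcross = 653.5000 → A = |Σcross|/2 = 326.7500 mm²
Σ(r_i+r_j)·cross = 22330.2500 → first moment M = |Σ|/6 = 3721.7083
R_c = M/A = 3721.7083/326.7500 = 11.3901 mm
θ = 265° = 4.625123 rad
V = θ·R_c·A = 4.625123·11.3901·326.7500 = 17213.357 mm³

Volume = 17213.357 mm³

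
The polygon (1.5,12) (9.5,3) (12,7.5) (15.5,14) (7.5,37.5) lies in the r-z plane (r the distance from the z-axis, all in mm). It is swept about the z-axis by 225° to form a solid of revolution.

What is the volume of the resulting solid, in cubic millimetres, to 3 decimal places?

Profile (r,z), 5 vertices: (1.5,12) (9.5,3) (12,7.5) (15.5,14) (7.5,37.5)
edge 0: (1.5,12)→(9.5,3)  cross = 1.5·3 − 9.5·12 = -109.5000; (r_i+r_j)·cross = 11·-109.5000 = -1204.5000
edge 1: (9.5,3)→(12,7.5)  cross = 9.5·7.5 − 12·3 = 35.2500; (r_i+r_j)·cross = 21.5·35.2500 = 757.8750
edge 2: (12,7.5)→(15.5,14)  cross = 12·14 − 15.5·7.5 = 51.7500; (r_i+r_j)·cross = 27.5·51.7500 = 1423.1250
edge 3: (15.5,14)→(7.5,37.5)  cross = 15.5·37.5 − 7.5·14 = 476.2500; (r_i+r_j)·cross = 23·476.2500 = 10953.7500
edge 4: (7.5,37.5)→(1.5,12)  cross = 7.5·12 − 1.5·37.5 = 33.7500; (r_i+r_j)·cross = 9·33.7500 = 303.7500
Σcross = 487.5000 → A = |Σcross|/2 = 243.7500 mm²
Σ(r_i+r_j)·cross = 12234.0000 → first moment M = |Σ|/6 = 2039.0000
R_c = M/A = 2039.0000/243.7500 = 8.3651 mm
θ = 225° = 3.926991 rad
V = θ·R_c·A = 3.926991·8.3651·243.7500 = 8007.134 mm³

Volume = 8007.134 mm³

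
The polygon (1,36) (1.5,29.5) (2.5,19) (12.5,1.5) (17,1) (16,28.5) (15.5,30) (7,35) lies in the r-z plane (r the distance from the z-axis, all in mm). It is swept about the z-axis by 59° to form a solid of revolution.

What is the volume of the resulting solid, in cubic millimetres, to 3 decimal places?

Profile (r,z), 8 vertices: (1,36) (1.5,29.5) (2.5,19) (12.5,1.5) (17,1) (16,28.5) (15.5,30) (7,35)
edge 0: (1,36)→(1.5,29.5)  cross = 1·29.5 − 1.5·36 = -24.5000; (r_i+r_j)·cross = 2.5·-24.5000 = -61.2500
edge 1: (1.5,29.5)→(2.5,19)  cross = 1.5·19 − 2.5·29.5 = -45.2500; (r_i+r_j)·cross = 4·-45.2500 = -181.0000
edge 2: (2.5,19)→(12.5,1.5)  cross = 2.5·1.5 − 12.5·19 = -233.7500; (r_i+r_j)·cross = 15·-233.7500 = -3506.2500
edge 3: (12.5,1.5)→(17,1)  cross = 12.5·1 − 17·1.5 = -13.0000; (r_i+r_j)·cross = 29.5·-13.0000 = -383.5000
edge 4: (17,1)→(16,28.5)  cross = 17·28.5 − 16·1 = 468.5000; (r_i+r_j)·cross = 33·468.5000 = 15460.5000
edge 5: (16,28.5)→(15.5,30)  cross = 16·30 − 15.5·28.5 = 38.2500; (r_i+r_j)·cross = 31.5·38.2500 = 1204.8750
edge 6: (15.5,30)→(7,35)  cross = 15.5·35 − 7·30 = 332.5000; (r_i+r_j)·cross = 22.5·332.5000 = 7481.2500
edge 7: (7,35)→(1,36)  cross = 7·36 − 1·35 = 217.0000; (r_i+r_j)·cross = 8·217.0000 = 1736.0000
Σcross = 739.7500 → A = |Σcross|/2 = 369.8750 mm²
Σ(r_i+r_j)·cross = 21750.6250 → first moment M = |Σ|/6 = 3625.1042
R_c = M/A = 3625.1042/369.8750 = 9.8009 mm
θ = 59° = 1.029744 rad
V = θ·R_c·A = 1.029744·9.8009·369.8750 = 3732.930 mm³

Volume = 3732.930 mm³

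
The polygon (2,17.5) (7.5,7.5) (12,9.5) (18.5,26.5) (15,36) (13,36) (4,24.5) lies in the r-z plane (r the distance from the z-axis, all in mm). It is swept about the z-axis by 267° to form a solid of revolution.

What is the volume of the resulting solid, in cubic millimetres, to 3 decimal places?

Profile (r,z), 7 vertices: (2,17.5) (7.5,7.5) (12,9.5) (18.5,26.5) (15,36) (13,36) (4,24.5)
edge 0: (2,17.5)→(7.5,7.5)  cross = 2·7.5 − 7.5·17.5 = -116.2500; (r_i+r_j)·cross = 9.5·-116.2500 = -1104.3750
edge 1: (7.5,7.5)→(12,9.5)  cross = 7.5·9.5 − 12·7.5 = -18.7500; (r_i+r_j)·cross = 19.5·-18.7500 = -365.6250
edge 2: (12,9.5)→(18.5,26.5)  cross = 12·26.5 − 18.5·9.5 = 142.2500; (r_i+r_j)·cross = 30.5·142.2500 = 4338.6250
edge 3: (18.5,26.5)→(15,36)  cross = 18.5·36 − 15·26.5 = 268.5000; (r_i+r_j)·cross = 33.5·268.5000 = 8994.7500
edge 4: (15,36)→(13,36)  cross = 15·36 − 13·36 = 72.0000; (r_i+r_j)·cross = 28·72.0000 = 2016.0000
edge 5: (13,36)→(4,24.5)  cross = 13·24.5 − 4·36 = 174.5000; (r_i+r_j)·cross = 17·174.5000 = 2966.5000
edge 6: (4,24.5)→(2,17.5)  cross = 4·17.5 − 2·24.5 = 21.0000; (r_i+r_j)·cross = 6·21.0000 = 126.0000
Σcross = 543.2500 → A = |Σcross|/2 = 271.6250 mm²
Σ(r_i+r_j)·cross = 16971.8750 → first moment M = |Σ|/6 = 2828.6458
R_c = M/A = 2828.6458/271.6250 = 10.4138 mm
θ = 267° = 4.660029 rad
V = θ·R_c·A = 4.660029·10.4138·271.6250 = 13181.572 mm³

Volume = 13181.572 mm³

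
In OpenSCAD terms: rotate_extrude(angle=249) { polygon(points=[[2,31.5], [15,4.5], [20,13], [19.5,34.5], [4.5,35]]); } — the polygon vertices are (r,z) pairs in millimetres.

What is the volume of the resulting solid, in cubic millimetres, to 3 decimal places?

Volume = 18946.272 mm³

Profile (r,z), 5 vertices: (2,31.5) (15,4.5) (20,13) (19.5,34.5) (4.5,35)
edge 0: (2,31.5)→(15,4.5)  cross = 2·4.5 − 15·31.5 = -463.5000; (r_i+r_j)·cross = 17·-463.5000 = -7879.5000
edge 1: (15,4.5)→(20,13)  cross = 15·13 − 20·4.5 = 105.0000; (r_i+r_j)·cross = 35·105.0000 = 3675.0000
edge 2: (20,13)→(19.5,34.5)  cross = 20·34.5 − 19.5·13 = 436.5000; (r_i+r_j)·cross = 39.5·436.5000 = 17241.7500
edge 3: (19.5,34.5)→(4.5,35)  cross = 19.5·35 − 4.5·34.5 = 527.2500; (r_i+r_j)·cross = 24·527.2500 = 12654.0000
edge 4: (4.5,35)→(2,31.5)  cross = 4.5·31.5 − 2·35 = 71.7500; (r_i+r_j)·cross = 6.5·71.7500 = 466.3750
Σcross = 677.0000 → A = |Σcross|/2 = 338.5000 mm²
Σ(r_i+r_j)·cross = 26157.6250 → first moment M = |Σ|/6 = 4359.6042
R_c = M/A = 4359.6042/338.5000 = 12.8792 mm
θ = 249° = 4.345870 rad
V = θ·R_c·A = 4.345870·12.8792·338.5000 = 18946.272 mm³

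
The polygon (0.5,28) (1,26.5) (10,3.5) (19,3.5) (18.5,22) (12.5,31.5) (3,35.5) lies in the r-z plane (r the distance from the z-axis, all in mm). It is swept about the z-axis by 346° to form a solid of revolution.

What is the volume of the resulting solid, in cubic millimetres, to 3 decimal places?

Volume = 24779.622 mm³

Profile (r,z), 7 vertices: (0.5,28) (1,26.5) (10,3.5) (19,3.5) (18.5,22) (12.5,31.5) (3,35.5)
edge 0: (0.5,28)→(1,26.5)  cross = 0.5·26.5 − 1·28 = -14.7500; (r_i+r_j)·cross = 1.5·-14.7500 = -22.1250
edge 1: (1,26.5)→(10,3.5)  cross = 1·3.5 − 10·26.5 = -261.5000; (r_i+r_j)·cross = 11·-261.5000 = -2876.5000
edge 2: (10,3.5)→(19,3.5)  cross = 10·3.5 − 19·3.5 = -31.5000; (r_i+r_j)·cross = 29·-31.5000 = -913.5000
edge 3: (19,3.5)→(18.5,22)  cross = 19·22 − 18.5·3.5 = 353.2500; (r_i+r_j)·cross = 37.5·353.2500 = 13246.8750
edge 4: (18.5,22)→(12.5,31.5)  cross = 18.5·31.5 − 12.5·22 = 307.7500; (r_i+r_j)·cross = 31·307.7500 = 9540.2500
edge 5: (12.5,31.5)→(3,35.5)  cross = 12.5·35.5 − 3·31.5 = 349.2500; (r_i+r_j)·cross = 15.5·349.2500 = 5413.3750
edge 6: (3,35.5)→(0.5,28)  cross = 3·28 − 0.5·35.5 = 66.2500; (r_i+r_j)·cross = 3.5·66.2500 = 231.8750
Σcross = 768.7500 → A = |Σcross|/2 = 384.3750 mm²
Σ(r_i+r_j)·cross = 24620.2500 → first moment M = |Σ|/6 = 4103.3750
R_c = M/A = 4103.3750/384.3750 = 10.6754 mm
θ = 346° = 6.038839 rad
V = θ·R_c·A = 6.038839·10.6754·384.3750 = 24779.622 mm³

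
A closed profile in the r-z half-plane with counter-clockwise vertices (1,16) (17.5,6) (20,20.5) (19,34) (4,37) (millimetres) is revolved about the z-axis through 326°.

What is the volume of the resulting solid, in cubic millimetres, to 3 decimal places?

Profile (r,z), 5 vertices: (1,16) (17.5,6) (20,20.5) (19,34) (4,37)
edge 0: (1,16)→(17.5,6)  cross = 1·6 − 17.5·16 = -274.0000; (r_i+r_j)·cross = 18.5·-274.0000 = -5069.0000
edge 1: (17.5,6)→(20,20.5)  cross = 17.5·20.5 − 20·6 = 238.7500; (r_i+r_j)·cross = 37.5·238.7500 = 8953.1250
edge 2: (20,20.5)→(19,34)  cross = 20·34 − 19·20.5 = 290.5000; (r_i+r_j)·cross = 39·290.5000 = 11329.5000
edge 3: (19,34)→(4,37)  cross = 19·37 − 4·34 = 567.0000; (r_i+r_j)·cross = 23·567.0000 = 13041.0000
edge 4: (4,37)→(1,16)  cross = 4·16 − 1·37 = 27.0000; (r_i+r_j)·cross = 5·27.0000 = 135.0000
Σcross = 849.2500 → A = |Σcross|/2 = 424.6250 mm²
Σ(r_i+r_j)·cross = 28389.6250 → first moment M = |Σ|/6 = 4731.6042
R_c = M/A = 4731.6042/424.6250 = 11.1430 mm
θ = 326° = 5.689773 rad
V = θ·R_c·A = 5.689773·11.1430·424.6250 = 26921.755 mm³

Volume = 26921.755 mm³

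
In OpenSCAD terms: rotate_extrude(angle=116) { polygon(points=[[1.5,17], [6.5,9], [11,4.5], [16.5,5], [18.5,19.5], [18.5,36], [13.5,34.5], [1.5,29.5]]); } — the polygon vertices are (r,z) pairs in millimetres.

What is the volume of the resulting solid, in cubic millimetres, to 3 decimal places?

Volume = 9044.904 mm³

Profile (r,z), 8 vertices: (1.5,17) (6.5,9) (11,4.5) (16.5,5) (18.5,19.5) (18.5,36) (13.5,34.5) (1.5,29.5)
edge 0: (1.5,17)→(6.5,9)  cross = 1.5·9 − 6.5·17 = -97.0000; (r_i+r_j)·cross = 8·-97.0000 = -776.0000
edge 1: (6.5,9)→(11,4.5)  cross = 6.5·4.5 − 11·9 = -69.7500; (r_i+r_j)·cross = 17.5·-69.7500 = -1220.6250
edge 2: (11,4.5)→(16.5,5)  cross = 11·5 − 16.5·4.5 = -19.2500; (r_i+r_j)·cross = 27.5·-19.2500 = -529.3750
edge 3: (16.5,5)→(18.5,19.5)  cross = 16.5·19.5 − 18.5·5 = 229.2500; (r_i+r_j)·cross = 35·229.2500 = 8023.7500
edge 4: (18.5,19.5)→(18.5,36)  cross = 18.5·36 − 18.5·19.5 = 305.2500; (r_i+r_j)·cross = 37·305.2500 = 11294.2500
edge 5: (18.5,36)→(13.5,34.5)  cross = 18.5·34.5 − 13.5·36 = 152.2500; (r_i+r_j)·cross = 32·152.2500 = 4872.0000
edge 6: (13.5,34.5)→(1.5,29.5)  cross = 13.5·29.5 − 1.5·34.5 = 346.5000; (r_i+r_j)·cross = 15·346.5000 = 5197.5000
edge 7: (1.5,29.5)→(1.5,17)  cross = 1.5·17 − 1.5·29.5 = -18.7500; (r_i+r_j)·cross = 3·-18.7500 = -56.2500
Σcross = 828.5000 → A = |Σcross|/2 = 414.2500 mm²
Σ(r_i+r_j)·cross = 26805.2500 → first moment M = |Σ|/6 = 4467.5417
R_c = M/A = 4467.5417/414.2500 = 10.7847 mm
θ = 116° = 2.024582 rad
V = θ·R_c·A = 2.024582·10.7847·414.2500 = 9044.904 mm³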